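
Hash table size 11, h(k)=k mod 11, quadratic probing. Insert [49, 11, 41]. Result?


Insertions: 49->slot 5; 11->slot 0; 41->slot 8
Table: [11, None, None, None, None, 49, None, None, 41, None, None]


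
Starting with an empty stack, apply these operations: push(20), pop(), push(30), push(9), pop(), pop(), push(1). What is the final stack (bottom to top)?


push(20) -> [20]
pop() returns 20 -> []
push(30) -> [30]
push(9) -> [30, 9]
pop() returns 9 -> [30]
pop() returns 30 -> []
push(1) -> [1]
Final stack (bottom to top): [1]


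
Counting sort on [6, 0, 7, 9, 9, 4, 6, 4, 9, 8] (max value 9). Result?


Count array: [1, 0, 0, 0, 2, 0, 2, 1, 1, 3]
Reconstruct: [0, 4, 4, 6, 6, 7, 8, 9, 9, 9]


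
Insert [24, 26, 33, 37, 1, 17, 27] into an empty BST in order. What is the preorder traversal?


Root = 24; build tree by BST insertion.
Preorder traversal: [24, 1, 17, 26, 33, 27, 37]


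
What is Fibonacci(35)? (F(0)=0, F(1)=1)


F(n)=F(n-1)+F(n-2)
...F(33)=3524578, F(34)=5702887, F(35)=9227465


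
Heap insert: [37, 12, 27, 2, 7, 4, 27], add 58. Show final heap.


Append 58: [37, 12, 27, 2, 7, 4, 27, 58]
Bubble up: swap idx 7(58) with idx 3(2); swap idx 3(58) with idx 1(12); swap idx 1(58) with idx 0(37)
Result: [58, 37, 27, 12, 7, 4, 27, 2]


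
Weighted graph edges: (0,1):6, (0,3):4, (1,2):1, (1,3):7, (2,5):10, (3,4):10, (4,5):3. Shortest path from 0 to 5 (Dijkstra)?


Dijkstra from 0:
Distances: {0: 0, 1: 6, 2: 7, 3: 4, 4: 14, 5: 17}
Shortest distance to 5 = 17, path = [0, 1, 2, 5]


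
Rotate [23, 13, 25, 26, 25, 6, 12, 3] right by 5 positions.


Right rotate by 5: [26, 25, 6, 12, 3, 23, 13, 25]


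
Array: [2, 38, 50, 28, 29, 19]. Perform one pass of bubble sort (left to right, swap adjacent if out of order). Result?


After one pass: [2, 38, 28, 29, 19, 50]


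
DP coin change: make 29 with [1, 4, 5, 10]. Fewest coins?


dp[0]=0; dp[i]=1+min(dp[i-c] for c in coins)
...dp[24]=3, dp[25]=3, dp[26]=4, dp[27]=5, dp[28]=4, dp[29]=4
Minimum coins for 29 = 4


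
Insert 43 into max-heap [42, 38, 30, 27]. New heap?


Append 43: [42, 38, 30, 27, 43]
Bubble up: swap idx 4(43) with idx 1(38); swap idx 1(43) with idx 0(42)
Result: [43, 42, 30, 27, 38]


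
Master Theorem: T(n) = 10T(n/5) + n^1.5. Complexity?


a=10, b=5, c=1.5. log_5(10)=1.431 < c=1.5. Case 3: O(n^c) = O(n^1.500)
Complexity: O(n^1.500)


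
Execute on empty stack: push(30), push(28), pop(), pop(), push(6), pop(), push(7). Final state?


push(30) -> [30]
push(28) -> [30, 28]
pop() returns 28 -> [30]
pop() returns 30 -> []
push(6) -> [6]
pop() returns 6 -> []
push(7) -> [7]
Final stack (bottom to top): [7]


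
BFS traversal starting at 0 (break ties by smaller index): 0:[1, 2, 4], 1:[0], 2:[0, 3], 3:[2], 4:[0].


BFS queue: start with [0]
Visit order: [0, 1, 2, 4, 3]


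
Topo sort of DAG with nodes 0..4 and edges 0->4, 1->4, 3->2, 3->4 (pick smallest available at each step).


Kahn's algorithm, process smallest node first
Order: [0, 1, 3, 2, 4]


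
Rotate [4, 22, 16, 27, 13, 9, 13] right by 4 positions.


Right rotate by 4: [27, 13, 9, 13, 4, 22, 16]


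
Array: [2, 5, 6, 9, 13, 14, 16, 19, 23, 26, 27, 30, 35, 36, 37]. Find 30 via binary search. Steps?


Search for 30:
[0,14] mid=7 arr[7]=19
[8,14] mid=11 arr[11]=30
Total: 2 comparisons


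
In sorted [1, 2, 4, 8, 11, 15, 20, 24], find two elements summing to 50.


Two pointers: lo=0, hi=7
No pair sums to 50


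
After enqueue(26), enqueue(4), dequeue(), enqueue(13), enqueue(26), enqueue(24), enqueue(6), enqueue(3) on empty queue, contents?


enqueue(26) -> [26]
enqueue(4) -> [26, 4]
dequeue() returns 26 -> [4]
enqueue(13) -> [4, 13]
enqueue(26) -> [4, 13, 26]
enqueue(24) -> [4, 13, 26, 24]
enqueue(6) -> [4, 13, 26, 24, 6]
enqueue(3) -> [4, 13, 26, 24, 6, 3]
Final queue (front to back): [4, 13, 26, 24, 6, 3]


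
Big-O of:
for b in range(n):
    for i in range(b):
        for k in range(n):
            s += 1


Per nesting level: O(n) * O(n) [triangular over b] * O(n) = O(n^3)
Complexity: O(n^3)


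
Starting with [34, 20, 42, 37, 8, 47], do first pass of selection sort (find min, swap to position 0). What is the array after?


After one pass: [8, 20, 42, 37, 34, 47]


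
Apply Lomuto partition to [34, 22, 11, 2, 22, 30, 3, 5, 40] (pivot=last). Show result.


Elements <= 40 go left of pivot.
Result: [34, 22, 11, 2, 22, 30, 3, 5, 40], pivot at index 8


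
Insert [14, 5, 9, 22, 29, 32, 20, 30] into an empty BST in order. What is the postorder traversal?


Root = 14; build tree by BST insertion.
Postorder traversal: [9, 5, 20, 30, 32, 29, 22, 14]


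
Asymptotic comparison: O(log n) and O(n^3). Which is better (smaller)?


logarithmic grows slower than cubic
O(log n) is asymptotically smaller; O(n^3) grows faster


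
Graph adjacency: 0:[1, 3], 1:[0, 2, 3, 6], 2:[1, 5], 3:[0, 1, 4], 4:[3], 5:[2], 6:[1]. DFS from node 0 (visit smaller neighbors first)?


DFS stack-based: start with [0]
Visit order: [0, 1, 2, 5, 3, 4, 6]


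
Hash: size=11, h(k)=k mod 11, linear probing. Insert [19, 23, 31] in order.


Insertions: 19->slot 8; 23->slot 1; 31->slot 9
Table: [None, 23, None, None, None, None, None, None, 19, 31, None]


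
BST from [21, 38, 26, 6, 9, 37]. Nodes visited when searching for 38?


BST root = 21
Search for 38: compare at each node
Path: [21, 38]


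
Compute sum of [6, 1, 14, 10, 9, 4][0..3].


Prefix sums: [0, 6, 7, 21, 31, 40, 44]
Sum[0..3] = prefix[4] - prefix[0] = 31 - 0 = 31


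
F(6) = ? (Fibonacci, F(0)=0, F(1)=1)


F(n)=F(n-1)+F(n-2)
...F(4)=3, F(5)=5, F(6)=8


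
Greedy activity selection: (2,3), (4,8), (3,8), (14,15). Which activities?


Greedy: pick earliest-ending, then skip overlaps.
Selected (3 activities): [(2, 3), (4, 8), (14, 15)]


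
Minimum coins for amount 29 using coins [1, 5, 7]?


dp[0]=0; dp[i]=1+min(dp[i-c] for c in coins)
...dp[24]=4, dp[25]=5, dp[26]=4, dp[27]=5, dp[28]=4, dp[29]=5
Minimum coins for 29 = 5


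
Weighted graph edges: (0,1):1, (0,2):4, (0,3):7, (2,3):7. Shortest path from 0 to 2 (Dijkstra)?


Dijkstra from 0:
Distances: {0: 0, 1: 1, 2: 4, 3: 7}
Shortest distance to 2 = 4, path = [0, 2]


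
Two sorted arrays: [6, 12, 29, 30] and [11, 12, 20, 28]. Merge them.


Compare heads, take smaller each step.
Merged: [6, 11, 12, 12, 20, 28, 29, 30]


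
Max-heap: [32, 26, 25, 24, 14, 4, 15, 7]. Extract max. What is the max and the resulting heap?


Max = 32
Replace root with last, heapify down
Resulting heap: [26, 24, 25, 7, 14, 4, 15]


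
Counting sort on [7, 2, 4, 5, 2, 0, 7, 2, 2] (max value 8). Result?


Count array: [1, 0, 4, 0, 1, 1, 0, 2, 0]
Reconstruct: [0, 2, 2, 2, 2, 4, 5, 7, 7]


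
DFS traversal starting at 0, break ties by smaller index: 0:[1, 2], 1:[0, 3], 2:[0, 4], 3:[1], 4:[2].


DFS stack-based: start with [0]
Visit order: [0, 1, 3, 2, 4]


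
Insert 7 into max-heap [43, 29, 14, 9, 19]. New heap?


Append 7: [43, 29, 14, 9, 19, 7]
Bubble up: no swaps needed
Result: [43, 29, 14, 9, 19, 7]


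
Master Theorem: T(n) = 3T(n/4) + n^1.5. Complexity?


a=3, b=4, c=1.5. log_4(3)=0.792 < c=1.5. Case 3: O(n^c) = O(n^1.500)
Complexity: O(n^1.500)


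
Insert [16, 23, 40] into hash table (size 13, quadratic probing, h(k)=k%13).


Insertions: 16->slot 3; 23->slot 10; 40->slot 1
Table: [None, 40, None, 16, None, None, None, None, None, None, 23, None, None]


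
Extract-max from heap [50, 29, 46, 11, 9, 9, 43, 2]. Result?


Max = 50
Replace root with last, heapify down
Resulting heap: [46, 29, 43, 11, 9, 9, 2]


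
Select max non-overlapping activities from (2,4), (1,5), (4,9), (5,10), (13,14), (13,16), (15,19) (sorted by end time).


Greedy: pick earliest-ending, then skip overlaps.
Selected (4 activities): [(2, 4), (4, 9), (13, 14), (15, 19)]


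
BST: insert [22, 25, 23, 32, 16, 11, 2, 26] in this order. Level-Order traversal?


Root = 22; build tree by BST insertion.
Level-Order traversal: [22, 16, 25, 11, 23, 32, 2, 26]


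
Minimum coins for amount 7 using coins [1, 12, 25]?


dp[0]=0; dp[i]=1+min(dp[i-c] for c in coins)
...dp[2]=2, dp[3]=3, dp[4]=4, dp[5]=5, dp[6]=6, dp[7]=7
Minimum coins for 7 = 7


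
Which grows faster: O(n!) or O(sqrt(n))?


sublinear grows slower than factorial
O(sqrt(n)) is asymptotically smaller; O(n!) grows faster


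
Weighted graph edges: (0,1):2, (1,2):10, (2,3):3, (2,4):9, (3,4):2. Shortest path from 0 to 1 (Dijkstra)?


Dijkstra from 0:
Distances: {0: 0, 1: 2, 2: 12, 3: 15, 4: 17}
Shortest distance to 1 = 2, path = [0, 1]


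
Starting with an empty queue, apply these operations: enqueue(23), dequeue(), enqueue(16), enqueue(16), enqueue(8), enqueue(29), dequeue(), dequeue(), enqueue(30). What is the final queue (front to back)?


enqueue(23) -> [23]
dequeue() returns 23 -> []
enqueue(16) -> [16]
enqueue(16) -> [16, 16]
enqueue(8) -> [16, 16, 8]
enqueue(29) -> [16, 16, 8, 29]
dequeue() returns 16 -> [16, 8, 29]
dequeue() returns 16 -> [8, 29]
enqueue(30) -> [8, 29, 30]
Final queue (front to back): [8, 29, 30]


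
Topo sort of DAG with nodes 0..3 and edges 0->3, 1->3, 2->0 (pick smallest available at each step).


Kahn's algorithm, process smallest node first
Order: [1, 2, 0, 3]


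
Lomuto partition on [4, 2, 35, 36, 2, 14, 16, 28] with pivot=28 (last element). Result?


Elements <= 28 go left of pivot.
Result: [4, 2, 2, 14, 16, 28, 35, 36], pivot at index 5


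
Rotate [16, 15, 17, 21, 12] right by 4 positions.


Right rotate by 4: [15, 17, 21, 12, 16]


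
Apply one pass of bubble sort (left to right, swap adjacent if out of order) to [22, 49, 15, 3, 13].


After one pass: [22, 15, 3, 13, 49]


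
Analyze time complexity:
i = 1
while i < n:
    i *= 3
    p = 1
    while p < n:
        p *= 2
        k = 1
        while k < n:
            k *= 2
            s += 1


Per nesting level: O(log n) * O(log n) * O(log n) = O((log n)^3)
Complexity: O((log n)^3)


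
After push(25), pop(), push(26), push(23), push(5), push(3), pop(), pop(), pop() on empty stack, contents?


push(25) -> [25]
pop() returns 25 -> []
push(26) -> [26]
push(23) -> [26, 23]
push(5) -> [26, 23, 5]
push(3) -> [26, 23, 5, 3]
pop() returns 3 -> [26, 23, 5]
pop() returns 5 -> [26, 23]
pop() returns 23 -> [26]
Final stack (bottom to top): [26]


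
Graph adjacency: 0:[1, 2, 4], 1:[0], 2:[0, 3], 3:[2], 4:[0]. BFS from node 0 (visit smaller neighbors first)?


BFS queue: start with [0]
Visit order: [0, 1, 2, 4, 3]


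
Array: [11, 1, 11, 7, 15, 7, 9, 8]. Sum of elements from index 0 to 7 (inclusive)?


Prefix sums: [0, 11, 12, 23, 30, 45, 52, 61, 69]
Sum[0..7] = prefix[8] - prefix[0] = 69 - 0 = 69


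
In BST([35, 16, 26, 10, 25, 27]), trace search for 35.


BST root = 35
Search for 35: compare at each node
Path: [35]


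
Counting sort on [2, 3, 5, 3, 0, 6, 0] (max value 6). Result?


Count array: [2, 0, 1, 2, 0, 1, 1]
Reconstruct: [0, 0, 2, 3, 3, 5, 6]


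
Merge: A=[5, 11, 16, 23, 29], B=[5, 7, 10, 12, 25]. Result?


Compare heads, take smaller each step.
Merged: [5, 5, 7, 10, 11, 12, 16, 23, 25, 29]


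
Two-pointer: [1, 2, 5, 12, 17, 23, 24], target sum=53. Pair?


Two pointers: lo=0, hi=6
No pair sums to 53


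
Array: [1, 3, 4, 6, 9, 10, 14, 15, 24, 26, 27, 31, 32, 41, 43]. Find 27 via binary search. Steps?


Search for 27:
[0,14] mid=7 arr[7]=15
[8,14] mid=11 arr[11]=31
[8,10] mid=9 arr[9]=26
[10,10] mid=10 arr[10]=27
Total: 4 comparisons


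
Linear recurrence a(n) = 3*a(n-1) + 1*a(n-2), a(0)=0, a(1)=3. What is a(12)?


Build bottom-up:
...a(10)=128511, a(11)=424443, a(12)=3*424443+1*128511=1401840


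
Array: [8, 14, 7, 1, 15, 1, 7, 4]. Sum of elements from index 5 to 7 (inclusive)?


Prefix sums: [0, 8, 22, 29, 30, 45, 46, 53, 57]
Sum[5..7] = prefix[8] - prefix[5] = 57 - 45 = 12


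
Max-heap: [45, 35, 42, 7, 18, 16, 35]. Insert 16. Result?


Append 16: [45, 35, 42, 7, 18, 16, 35, 16]
Bubble up: swap idx 7(16) with idx 3(7)
Result: [45, 35, 42, 16, 18, 16, 35, 7]


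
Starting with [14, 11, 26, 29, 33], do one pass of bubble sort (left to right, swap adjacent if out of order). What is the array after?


After one pass: [11, 14, 26, 29, 33]


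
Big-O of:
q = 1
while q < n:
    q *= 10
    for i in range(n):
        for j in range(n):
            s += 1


Per nesting level: O(log n) * O(n) * O(n) = O(n^2 log n)
Complexity: O(n^2 log n)


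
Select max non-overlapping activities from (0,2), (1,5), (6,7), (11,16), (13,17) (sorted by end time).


Greedy: pick earliest-ending, then skip overlaps.
Selected (3 activities): [(0, 2), (6, 7), (11, 16)]


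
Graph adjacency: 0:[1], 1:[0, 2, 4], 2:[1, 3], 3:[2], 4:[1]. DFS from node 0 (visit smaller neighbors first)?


DFS stack-based: start with [0]
Visit order: [0, 1, 2, 3, 4]


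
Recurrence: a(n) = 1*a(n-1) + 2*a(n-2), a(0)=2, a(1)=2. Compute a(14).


Build bottom-up:
...a(12)=5462, a(13)=10922, a(14)=1*10922+2*5462=21846


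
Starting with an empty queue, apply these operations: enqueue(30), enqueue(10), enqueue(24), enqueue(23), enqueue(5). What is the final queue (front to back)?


enqueue(30) -> [30]
enqueue(10) -> [30, 10]
enqueue(24) -> [30, 10, 24]
enqueue(23) -> [30, 10, 24, 23]
enqueue(5) -> [30, 10, 24, 23, 5]
Final queue (front to back): [30, 10, 24, 23, 5]


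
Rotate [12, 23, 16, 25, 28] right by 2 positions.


Right rotate by 2: [25, 28, 12, 23, 16]


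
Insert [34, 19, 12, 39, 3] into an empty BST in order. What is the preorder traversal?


Root = 34; build tree by BST insertion.
Preorder traversal: [34, 19, 12, 3, 39]


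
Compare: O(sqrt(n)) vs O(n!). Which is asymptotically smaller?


sublinear grows slower than factorial
O(sqrt(n)) is asymptotically smaller; O(n!) grows faster


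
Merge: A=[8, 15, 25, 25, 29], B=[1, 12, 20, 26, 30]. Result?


Compare heads, take smaller each step.
Merged: [1, 8, 12, 15, 20, 25, 25, 26, 29, 30]


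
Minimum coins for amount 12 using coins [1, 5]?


dp[0]=0; dp[i]=1+min(dp[i-c] for c in coins)
...dp[7]=3, dp[8]=4, dp[9]=5, dp[10]=2, dp[11]=3, dp[12]=4
Minimum coins for 12 = 4


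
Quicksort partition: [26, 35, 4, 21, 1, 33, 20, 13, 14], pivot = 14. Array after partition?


Elements <= 14 go left of pivot.
Result: [4, 1, 13, 14, 35, 33, 20, 26, 21], pivot at index 3


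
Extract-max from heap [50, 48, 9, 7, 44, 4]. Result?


Max = 50
Replace root with last, heapify down
Resulting heap: [48, 44, 9, 7, 4]


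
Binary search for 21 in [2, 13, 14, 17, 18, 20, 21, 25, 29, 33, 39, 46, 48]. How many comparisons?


Search for 21:
[0,12] mid=6 arr[6]=21
Total: 1 comparisons


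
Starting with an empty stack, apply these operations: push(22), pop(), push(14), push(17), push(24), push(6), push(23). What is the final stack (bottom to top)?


push(22) -> [22]
pop() returns 22 -> []
push(14) -> [14]
push(17) -> [14, 17]
push(24) -> [14, 17, 24]
push(6) -> [14, 17, 24, 6]
push(23) -> [14, 17, 24, 6, 23]
Final stack (bottom to top): [14, 17, 24, 6, 23]


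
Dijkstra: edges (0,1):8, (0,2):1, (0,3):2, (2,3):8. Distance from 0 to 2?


Dijkstra from 0:
Distances: {0: 0, 1: 8, 2: 1, 3: 2}
Shortest distance to 2 = 1, path = [0, 2]


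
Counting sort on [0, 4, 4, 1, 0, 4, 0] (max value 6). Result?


Count array: [3, 1, 0, 0, 3, 0, 0]
Reconstruct: [0, 0, 0, 1, 4, 4, 4]


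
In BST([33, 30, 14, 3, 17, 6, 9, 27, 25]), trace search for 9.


BST root = 33
Search for 9: compare at each node
Path: [33, 30, 14, 3, 6, 9]


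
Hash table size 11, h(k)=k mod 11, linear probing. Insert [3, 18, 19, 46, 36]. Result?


Insertions: 3->slot 3; 18->slot 7; 19->slot 8; 46->slot 2; 36->slot 4
Table: [None, None, 46, 3, 36, None, None, 18, 19, None, None]


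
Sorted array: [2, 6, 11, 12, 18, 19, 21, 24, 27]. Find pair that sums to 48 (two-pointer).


Two pointers: lo=0, hi=8
Found pair: (21, 27) summing to 48


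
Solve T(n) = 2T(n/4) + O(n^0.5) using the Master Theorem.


a=2, b=4, c=0.5. log_4(2)=0.5 = c=0.5. Case 2: O(n^c log n) = O(sqrt(n) log n)
Complexity: O(sqrt(n) log n)


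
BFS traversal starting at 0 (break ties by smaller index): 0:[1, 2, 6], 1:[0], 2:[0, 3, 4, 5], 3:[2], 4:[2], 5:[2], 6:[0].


BFS queue: start with [0]
Visit order: [0, 1, 2, 6, 3, 4, 5]


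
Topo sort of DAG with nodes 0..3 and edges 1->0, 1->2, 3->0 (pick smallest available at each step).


Kahn's algorithm, process smallest node first
Order: [1, 2, 3, 0]


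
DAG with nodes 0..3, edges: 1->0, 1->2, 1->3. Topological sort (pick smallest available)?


Kahn's algorithm, process smallest node first
Order: [1, 0, 2, 3]


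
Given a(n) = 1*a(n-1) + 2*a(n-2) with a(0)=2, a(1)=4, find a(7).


Build bottom-up:
...a(5)=64, a(6)=128, a(7)=1*128+2*64=256


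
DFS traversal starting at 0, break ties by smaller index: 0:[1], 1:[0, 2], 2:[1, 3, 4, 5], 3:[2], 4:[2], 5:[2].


DFS stack-based: start with [0]
Visit order: [0, 1, 2, 3, 4, 5]


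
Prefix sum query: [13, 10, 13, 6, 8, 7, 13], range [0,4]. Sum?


Prefix sums: [0, 13, 23, 36, 42, 50, 57, 70]
Sum[0..4] = prefix[5] - prefix[0] = 50 - 0 = 50


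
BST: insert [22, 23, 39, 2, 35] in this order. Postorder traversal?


Root = 22; build tree by BST insertion.
Postorder traversal: [2, 35, 39, 23, 22]


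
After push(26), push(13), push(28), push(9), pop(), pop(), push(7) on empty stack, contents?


push(26) -> [26]
push(13) -> [26, 13]
push(28) -> [26, 13, 28]
push(9) -> [26, 13, 28, 9]
pop() returns 9 -> [26, 13, 28]
pop() returns 28 -> [26, 13]
push(7) -> [26, 13, 7]
Final stack (bottom to top): [26, 13, 7]


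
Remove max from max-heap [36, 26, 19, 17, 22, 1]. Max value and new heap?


Max = 36
Replace root with last, heapify down
Resulting heap: [26, 22, 19, 17, 1]


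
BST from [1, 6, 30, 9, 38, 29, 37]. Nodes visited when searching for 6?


BST root = 1
Search for 6: compare at each node
Path: [1, 6]


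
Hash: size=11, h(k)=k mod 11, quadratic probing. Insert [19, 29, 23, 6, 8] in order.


Insertions: 19->slot 8; 29->slot 7; 23->slot 1; 6->slot 6; 8->slot 9
Table: [None, 23, None, None, None, None, 6, 29, 19, 8, None]


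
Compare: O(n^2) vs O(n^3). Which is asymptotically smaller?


quadratic grows slower than cubic
O(n^2) is asymptotically smaller; O(n^3) grows faster


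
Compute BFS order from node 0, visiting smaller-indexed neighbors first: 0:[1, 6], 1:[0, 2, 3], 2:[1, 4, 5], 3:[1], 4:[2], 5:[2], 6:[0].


BFS queue: start with [0]
Visit order: [0, 1, 6, 2, 3, 4, 5]


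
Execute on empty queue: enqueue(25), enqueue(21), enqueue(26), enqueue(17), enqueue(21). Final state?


enqueue(25) -> [25]
enqueue(21) -> [25, 21]
enqueue(26) -> [25, 21, 26]
enqueue(17) -> [25, 21, 26, 17]
enqueue(21) -> [25, 21, 26, 17, 21]
Final queue (front to back): [25, 21, 26, 17, 21]


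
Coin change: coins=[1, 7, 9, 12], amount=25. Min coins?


dp[0]=0; dp[i]=1+min(dp[i-c] for c in coins)
...dp[20]=3, dp[21]=2, dp[22]=3, dp[23]=3, dp[24]=2, dp[25]=3
Minimum coins for 25 = 3


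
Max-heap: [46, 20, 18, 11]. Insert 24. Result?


Append 24: [46, 20, 18, 11, 24]
Bubble up: swap idx 4(24) with idx 1(20)
Result: [46, 24, 18, 11, 20]


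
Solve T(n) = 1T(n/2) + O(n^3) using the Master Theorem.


a=1, b=2, c=3. log_2(1)=0 < c=3. Case 3: O(n^c) = O(n^3)
Complexity: O(n^3)


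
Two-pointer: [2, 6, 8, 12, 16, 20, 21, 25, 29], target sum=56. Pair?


Two pointers: lo=0, hi=8
No pair sums to 56


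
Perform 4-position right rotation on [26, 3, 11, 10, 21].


Right rotate by 4: [3, 11, 10, 21, 26]


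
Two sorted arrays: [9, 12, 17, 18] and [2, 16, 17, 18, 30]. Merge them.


Compare heads, take smaller each step.
Merged: [2, 9, 12, 16, 17, 17, 18, 18, 30]


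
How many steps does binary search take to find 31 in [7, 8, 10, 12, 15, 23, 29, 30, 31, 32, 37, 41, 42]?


Search for 31:
[0,12] mid=6 arr[6]=29
[7,12] mid=9 arr[9]=32
[7,8] mid=7 arr[7]=30
[8,8] mid=8 arr[8]=31
Total: 4 comparisons


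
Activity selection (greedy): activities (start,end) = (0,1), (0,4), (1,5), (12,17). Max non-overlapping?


Greedy: pick earliest-ending, then skip overlaps.
Selected (3 activities): [(0, 1), (1, 5), (12, 17)]


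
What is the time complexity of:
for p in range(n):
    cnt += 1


Per nesting level: O(n) = O(n)
Complexity: O(n)


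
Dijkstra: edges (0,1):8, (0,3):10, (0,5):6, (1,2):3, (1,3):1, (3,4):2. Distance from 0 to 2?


Dijkstra from 0:
Distances: {0: 0, 1: 8, 2: 11, 3: 9, 4: 11, 5: 6}
Shortest distance to 2 = 11, path = [0, 1, 2]


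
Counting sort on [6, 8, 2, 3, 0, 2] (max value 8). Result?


Count array: [1, 0, 2, 1, 0, 0, 1, 0, 1]
Reconstruct: [0, 2, 2, 3, 6, 8]


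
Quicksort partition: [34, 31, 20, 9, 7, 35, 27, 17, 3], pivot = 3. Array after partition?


Elements <= 3 go left of pivot.
Result: [3, 31, 20, 9, 7, 35, 27, 17, 34], pivot at index 0


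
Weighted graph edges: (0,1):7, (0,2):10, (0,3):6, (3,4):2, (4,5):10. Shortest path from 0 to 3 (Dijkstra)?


Dijkstra from 0:
Distances: {0: 0, 1: 7, 2: 10, 3: 6, 4: 8, 5: 18}
Shortest distance to 3 = 6, path = [0, 3]


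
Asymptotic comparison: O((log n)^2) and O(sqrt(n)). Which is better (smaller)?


polylogarithmic grows slower than sublinear
O((log n)^2) is asymptotically smaller; O(sqrt(n)) grows faster


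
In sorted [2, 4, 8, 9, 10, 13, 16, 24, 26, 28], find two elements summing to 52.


Two pointers: lo=0, hi=9
Found pair: (24, 28) summing to 52


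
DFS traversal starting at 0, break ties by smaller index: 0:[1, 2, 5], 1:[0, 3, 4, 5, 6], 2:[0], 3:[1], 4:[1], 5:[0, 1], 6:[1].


DFS stack-based: start with [0]
Visit order: [0, 1, 3, 4, 5, 6, 2]


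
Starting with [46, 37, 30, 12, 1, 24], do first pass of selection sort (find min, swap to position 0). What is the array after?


After one pass: [1, 37, 30, 12, 46, 24]


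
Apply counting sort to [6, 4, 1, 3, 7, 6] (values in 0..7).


Count array: [0, 1, 0, 1, 1, 0, 2, 1]
Reconstruct: [1, 3, 4, 6, 6, 7]


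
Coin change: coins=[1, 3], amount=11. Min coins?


dp[0]=0; dp[i]=1+min(dp[i-c] for c in coins)
...dp[6]=2, dp[7]=3, dp[8]=4, dp[9]=3, dp[10]=4, dp[11]=5
Minimum coins for 11 = 5


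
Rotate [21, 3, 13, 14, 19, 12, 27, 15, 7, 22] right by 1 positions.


Right rotate by 1: [22, 21, 3, 13, 14, 19, 12, 27, 15, 7]


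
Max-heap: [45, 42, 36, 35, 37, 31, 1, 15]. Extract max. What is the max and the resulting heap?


Max = 45
Replace root with last, heapify down
Resulting heap: [42, 37, 36, 35, 15, 31, 1]


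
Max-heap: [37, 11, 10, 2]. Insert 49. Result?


Append 49: [37, 11, 10, 2, 49]
Bubble up: swap idx 4(49) with idx 1(11); swap idx 1(49) with idx 0(37)
Result: [49, 37, 10, 2, 11]


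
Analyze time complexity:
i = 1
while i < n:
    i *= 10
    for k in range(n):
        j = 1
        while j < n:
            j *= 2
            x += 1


Per nesting level: O(log n) * O(n) * O(log n) = O(n (log n)^2)
Complexity: O(n (log n)^2)


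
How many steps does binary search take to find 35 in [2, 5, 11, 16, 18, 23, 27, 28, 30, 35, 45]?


Search for 35:
[0,10] mid=5 arr[5]=23
[6,10] mid=8 arr[8]=30
[9,10] mid=9 arr[9]=35
Total: 3 comparisons


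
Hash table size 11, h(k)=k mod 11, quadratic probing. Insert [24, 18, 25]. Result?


Insertions: 24->slot 2; 18->slot 7; 25->slot 3
Table: [None, None, 24, 25, None, None, None, 18, None, None, None]


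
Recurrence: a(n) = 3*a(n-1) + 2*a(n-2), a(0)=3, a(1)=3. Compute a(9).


Build bottom-up:
...a(7)=8259, a(8)=29415, a(9)=3*29415+2*8259=104763


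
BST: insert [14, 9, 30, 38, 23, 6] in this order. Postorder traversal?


Root = 14; build tree by BST insertion.
Postorder traversal: [6, 9, 23, 38, 30, 14]


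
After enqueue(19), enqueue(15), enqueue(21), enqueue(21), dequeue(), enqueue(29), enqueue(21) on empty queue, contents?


enqueue(19) -> [19]
enqueue(15) -> [19, 15]
enqueue(21) -> [19, 15, 21]
enqueue(21) -> [19, 15, 21, 21]
dequeue() returns 19 -> [15, 21, 21]
enqueue(29) -> [15, 21, 21, 29]
enqueue(21) -> [15, 21, 21, 29, 21]
Final queue (front to back): [15, 21, 21, 29, 21]


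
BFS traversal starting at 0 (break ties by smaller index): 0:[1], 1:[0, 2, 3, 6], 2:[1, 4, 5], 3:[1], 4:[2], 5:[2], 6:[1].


BFS queue: start with [0]
Visit order: [0, 1, 2, 3, 6, 4, 5]


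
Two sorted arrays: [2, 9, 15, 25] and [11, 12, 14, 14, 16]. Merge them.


Compare heads, take smaller each step.
Merged: [2, 9, 11, 12, 14, 14, 15, 16, 25]


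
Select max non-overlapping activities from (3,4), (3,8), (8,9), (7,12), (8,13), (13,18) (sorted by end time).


Greedy: pick earliest-ending, then skip overlaps.
Selected (3 activities): [(3, 4), (8, 9), (13, 18)]


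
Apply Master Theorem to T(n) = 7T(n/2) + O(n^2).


a=7, b=2, c=2. log_2(7)=2.807 > c=2. Case 1: O(n^log_b(a)) = O(n^2.807)
Complexity: O(n^2.807)


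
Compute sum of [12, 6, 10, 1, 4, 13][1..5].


Prefix sums: [0, 12, 18, 28, 29, 33, 46]
Sum[1..5] = prefix[6] - prefix[1] = 46 - 12 = 34


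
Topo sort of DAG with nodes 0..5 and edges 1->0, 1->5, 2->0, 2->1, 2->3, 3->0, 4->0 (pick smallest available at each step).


Kahn's algorithm, process smallest node first
Order: [2, 1, 3, 4, 0, 5]


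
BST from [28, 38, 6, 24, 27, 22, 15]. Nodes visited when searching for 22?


BST root = 28
Search for 22: compare at each node
Path: [28, 6, 24, 22]


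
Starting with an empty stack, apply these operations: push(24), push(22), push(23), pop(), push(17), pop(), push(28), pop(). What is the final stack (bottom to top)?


push(24) -> [24]
push(22) -> [24, 22]
push(23) -> [24, 22, 23]
pop() returns 23 -> [24, 22]
push(17) -> [24, 22, 17]
pop() returns 17 -> [24, 22]
push(28) -> [24, 22, 28]
pop() returns 28 -> [24, 22]
Final stack (bottom to top): [24, 22]


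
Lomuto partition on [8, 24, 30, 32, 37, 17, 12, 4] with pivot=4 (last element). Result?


Elements <= 4 go left of pivot.
Result: [4, 24, 30, 32, 37, 17, 12, 8], pivot at index 0


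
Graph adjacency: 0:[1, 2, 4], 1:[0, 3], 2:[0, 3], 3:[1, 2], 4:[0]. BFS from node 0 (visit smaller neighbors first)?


BFS queue: start with [0]
Visit order: [0, 1, 2, 4, 3]


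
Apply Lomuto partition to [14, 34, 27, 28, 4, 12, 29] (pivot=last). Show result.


Elements <= 29 go left of pivot.
Result: [14, 27, 28, 4, 12, 29, 34], pivot at index 5


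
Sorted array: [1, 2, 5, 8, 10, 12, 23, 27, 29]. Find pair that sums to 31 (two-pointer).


Two pointers: lo=0, hi=8
Found pair: (2, 29) summing to 31


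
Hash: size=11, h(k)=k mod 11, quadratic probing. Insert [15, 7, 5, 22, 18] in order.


Insertions: 15->slot 4; 7->slot 7; 5->slot 5; 22->slot 0; 18->slot 8
Table: [22, None, None, None, 15, 5, None, 7, 18, None, None]


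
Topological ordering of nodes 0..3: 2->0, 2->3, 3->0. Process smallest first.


Kahn's algorithm, process smallest node first
Order: [1, 2, 3, 0]


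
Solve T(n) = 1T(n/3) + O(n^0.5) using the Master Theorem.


a=1, b=3, c=0.5. log_3(1)=0 < c=0.5. Case 3: O(n^c) = O(sqrt(n))
Complexity: O(sqrt(n))


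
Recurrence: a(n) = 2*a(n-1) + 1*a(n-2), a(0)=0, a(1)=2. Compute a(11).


Build bottom-up:
...a(9)=1970, a(10)=4756, a(11)=2*4756+1*1970=11482


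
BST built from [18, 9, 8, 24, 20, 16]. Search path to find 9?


BST root = 18
Search for 9: compare at each node
Path: [18, 9]


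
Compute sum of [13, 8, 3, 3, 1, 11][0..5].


Prefix sums: [0, 13, 21, 24, 27, 28, 39]
Sum[0..5] = prefix[6] - prefix[0] = 39 - 0 = 39


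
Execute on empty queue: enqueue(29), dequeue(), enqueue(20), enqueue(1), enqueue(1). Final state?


enqueue(29) -> [29]
dequeue() returns 29 -> []
enqueue(20) -> [20]
enqueue(1) -> [20, 1]
enqueue(1) -> [20, 1, 1]
Final queue (front to back): [20, 1, 1]


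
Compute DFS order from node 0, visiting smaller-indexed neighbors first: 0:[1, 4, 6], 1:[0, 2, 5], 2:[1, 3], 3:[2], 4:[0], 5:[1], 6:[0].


DFS stack-based: start with [0]
Visit order: [0, 1, 2, 3, 5, 4, 6]


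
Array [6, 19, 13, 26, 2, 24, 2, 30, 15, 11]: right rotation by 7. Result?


Right rotate by 7: [26, 2, 24, 2, 30, 15, 11, 6, 19, 13]


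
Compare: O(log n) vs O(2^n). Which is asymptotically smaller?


logarithmic grows slower than exponential
O(log n) is asymptotically smaller; O(2^n) grows faster


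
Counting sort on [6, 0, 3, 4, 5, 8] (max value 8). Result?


Count array: [1, 0, 0, 1, 1, 1, 1, 0, 1]
Reconstruct: [0, 3, 4, 5, 6, 8]


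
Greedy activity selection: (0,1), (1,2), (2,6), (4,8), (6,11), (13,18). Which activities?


Greedy: pick earliest-ending, then skip overlaps.
Selected (5 activities): [(0, 1), (1, 2), (2, 6), (6, 11), (13, 18)]


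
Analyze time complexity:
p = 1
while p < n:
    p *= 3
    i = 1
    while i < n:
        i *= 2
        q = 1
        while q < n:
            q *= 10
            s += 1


Per nesting level: O(log n) * O(log n) * O(log n) = O((log n)^3)
Complexity: O((log n)^3)


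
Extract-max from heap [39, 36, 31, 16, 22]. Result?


Max = 39
Replace root with last, heapify down
Resulting heap: [36, 22, 31, 16]


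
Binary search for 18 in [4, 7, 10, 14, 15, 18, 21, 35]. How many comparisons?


Search for 18:
[0,7] mid=3 arr[3]=14
[4,7] mid=5 arr[5]=18
Total: 2 comparisons


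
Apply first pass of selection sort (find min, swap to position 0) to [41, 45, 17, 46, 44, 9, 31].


After one pass: [9, 45, 17, 46, 44, 41, 31]


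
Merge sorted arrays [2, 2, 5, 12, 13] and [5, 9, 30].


Compare heads, take smaller each step.
Merged: [2, 2, 5, 5, 9, 12, 13, 30]


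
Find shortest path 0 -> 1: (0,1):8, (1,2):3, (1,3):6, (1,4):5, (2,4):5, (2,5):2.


Dijkstra from 0:
Distances: {0: 0, 1: 8, 2: 11, 3: 14, 4: 13, 5: 13}
Shortest distance to 1 = 8, path = [0, 1]


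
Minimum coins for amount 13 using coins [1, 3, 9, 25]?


dp[0]=0; dp[i]=1+min(dp[i-c] for c in coins)
...dp[8]=4, dp[9]=1, dp[10]=2, dp[11]=3, dp[12]=2, dp[13]=3
Minimum coins for 13 = 3


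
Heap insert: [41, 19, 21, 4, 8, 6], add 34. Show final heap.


Append 34: [41, 19, 21, 4, 8, 6, 34]
Bubble up: swap idx 6(34) with idx 2(21)
Result: [41, 19, 34, 4, 8, 6, 21]


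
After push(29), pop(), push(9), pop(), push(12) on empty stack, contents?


push(29) -> [29]
pop() returns 29 -> []
push(9) -> [9]
pop() returns 9 -> []
push(12) -> [12]
Final stack (bottom to top): [12]


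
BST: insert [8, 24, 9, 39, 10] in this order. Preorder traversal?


Root = 8; build tree by BST insertion.
Preorder traversal: [8, 24, 9, 10, 39]


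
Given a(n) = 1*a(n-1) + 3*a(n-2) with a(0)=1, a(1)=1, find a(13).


Build bottom-up:
...a(11)=6160, a(12)=14209, a(13)=1*14209+3*6160=32689


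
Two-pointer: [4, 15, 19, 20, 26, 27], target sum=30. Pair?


Two pointers: lo=0, hi=5
Found pair: (4, 26) summing to 30


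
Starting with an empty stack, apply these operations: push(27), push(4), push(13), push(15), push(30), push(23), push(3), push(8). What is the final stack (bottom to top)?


push(27) -> [27]
push(4) -> [27, 4]
push(13) -> [27, 4, 13]
push(15) -> [27, 4, 13, 15]
push(30) -> [27, 4, 13, 15, 30]
push(23) -> [27, 4, 13, 15, 30, 23]
push(3) -> [27, 4, 13, 15, 30, 23, 3]
push(8) -> [27, 4, 13, 15, 30, 23, 3, 8]
Final stack (bottom to top): [27, 4, 13, 15, 30, 23, 3, 8]


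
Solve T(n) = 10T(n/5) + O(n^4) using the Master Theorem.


a=10, b=5, c=4. log_5(10)=1.431 < c=4. Case 3: O(n^c) = O(n^4)
Complexity: O(n^4)


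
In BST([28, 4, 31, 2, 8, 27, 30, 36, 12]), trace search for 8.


BST root = 28
Search for 8: compare at each node
Path: [28, 4, 8]


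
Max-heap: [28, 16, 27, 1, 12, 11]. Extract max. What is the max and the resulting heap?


Max = 28
Replace root with last, heapify down
Resulting heap: [27, 16, 11, 1, 12]


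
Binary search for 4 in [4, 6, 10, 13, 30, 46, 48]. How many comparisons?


Search for 4:
[0,6] mid=3 arr[3]=13
[0,2] mid=1 arr[1]=6
[0,0] mid=0 arr[0]=4
Total: 3 comparisons


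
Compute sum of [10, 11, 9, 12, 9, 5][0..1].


Prefix sums: [0, 10, 21, 30, 42, 51, 56]
Sum[0..1] = prefix[2] - prefix[0] = 21 - 0 = 21


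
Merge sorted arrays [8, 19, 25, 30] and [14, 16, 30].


Compare heads, take smaller each step.
Merged: [8, 14, 16, 19, 25, 30, 30]


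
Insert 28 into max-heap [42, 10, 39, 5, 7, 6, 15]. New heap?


Append 28: [42, 10, 39, 5, 7, 6, 15, 28]
Bubble up: swap idx 7(28) with idx 3(5); swap idx 3(28) with idx 1(10)
Result: [42, 28, 39, 10, 7, 6, 15, 5]


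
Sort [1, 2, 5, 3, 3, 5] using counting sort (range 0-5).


Count array: [0, 1, 1, 2, 0, 2]
Reconstruct: [1, 2, 3, 3, 5, 5]


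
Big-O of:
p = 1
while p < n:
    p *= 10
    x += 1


Per nesting level: O(log n) = O(log n)
Complexity: O(log n)


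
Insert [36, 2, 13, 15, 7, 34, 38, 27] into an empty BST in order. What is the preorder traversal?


Root = 36; build tree by BST insertion.
Preorder traversal: [36, 2, 13, 7, 15, 34, 27, 38]


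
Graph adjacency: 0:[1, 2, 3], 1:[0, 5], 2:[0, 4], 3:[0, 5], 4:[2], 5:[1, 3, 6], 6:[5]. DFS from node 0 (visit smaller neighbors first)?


DFS stack-based: start with [0]
Visit order: [0, 1, 5, 3, 6, 2, 4]


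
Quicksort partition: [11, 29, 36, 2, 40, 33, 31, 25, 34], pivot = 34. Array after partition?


Elements <= 34 go left of pivot.
Result: [11, 29, 2, 33, 31, 25, 34, 36, 40], pivot at index 6


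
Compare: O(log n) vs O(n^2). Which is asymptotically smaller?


logarithmic grows slower than quadratic
O(log n) is asymptotically smaller; O(n^2) grows faster


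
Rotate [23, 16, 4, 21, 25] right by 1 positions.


Right rotate by 1: [25, 23, 16, 4, 21]


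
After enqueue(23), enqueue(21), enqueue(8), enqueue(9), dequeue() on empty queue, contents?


enqueue(23) -> [23]
enqueue(21) -> [23, 21]
enqueue(8) -> [23, 21, 8]
enqueue(9) -> [23, 21, 8, 9]
dequeue() returns 23 -> [21, 8, 9]
Final queue (front to back): [21, 8, 9]


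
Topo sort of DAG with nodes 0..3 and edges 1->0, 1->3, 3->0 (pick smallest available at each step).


Kahn's algorithm, process smallest node first
Order: [1, 2, 3, 0]


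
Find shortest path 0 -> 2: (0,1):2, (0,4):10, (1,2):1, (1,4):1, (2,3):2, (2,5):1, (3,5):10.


Dijkstra from 0:
Distances: {0: 0, 1: 2, 2: 3, 3: 5, 4: 3, 5: 4}
Shortest distance to 2 = 3, path = [0, 1, 2]


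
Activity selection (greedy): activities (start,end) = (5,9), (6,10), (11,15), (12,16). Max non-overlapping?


Greedy: pick earliest-ending, then skip overlaps.
Selected (2 activities): [(5, 9), (11, 15)]


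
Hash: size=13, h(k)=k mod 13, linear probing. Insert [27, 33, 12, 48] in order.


Insertions: 27->slot 1; 33->slot 7; 12->slot 12; 48->slot 9
Table: [None, 27, None, None, None, None, None, 33, None, 48, None, None, 12]


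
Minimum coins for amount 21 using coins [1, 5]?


dp[0]=0; dp[i]=1+min(dp[i-c] for c in coins)
...dp[16]=4, dp[17]=5, dp[18]=6, dp[19]=7, dp[20]=4, dp[21]=5
Minimum coins for 21 = 5


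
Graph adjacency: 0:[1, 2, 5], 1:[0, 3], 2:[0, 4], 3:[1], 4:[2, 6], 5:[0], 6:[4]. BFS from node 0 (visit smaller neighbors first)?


BFS queue: start with [0]
Visit order: [0, 1, 2, 5, 3, 4, 6]


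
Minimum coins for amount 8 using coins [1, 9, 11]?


dp[0]=0; dp[i]=1+min(dp[i-c] for c in coins)
...dp[3]=3, dp[4]=4, dp[5]=5, dp[6]=6, dp[7]=7, dp[8]=8
Minimum coins for 8 = 8


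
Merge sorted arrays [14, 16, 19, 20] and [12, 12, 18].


Compare heads, take smaller each step.
Merged: [12, 12, 14, 16, 18, 19, 20]


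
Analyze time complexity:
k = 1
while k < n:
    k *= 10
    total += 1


Per nesting level: O(log n) = O(log n)
Complexity: O(log n)


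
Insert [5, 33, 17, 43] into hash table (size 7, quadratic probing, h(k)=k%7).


Insertions: 5->slot 5; 33->slot 6; 17->slot 3; 43->slot 1
Table: [None, 43, None, 17, None, 5, 33]


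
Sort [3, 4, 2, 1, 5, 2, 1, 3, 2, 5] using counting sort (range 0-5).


Count array: [0, 2, 3, 2, 1, 2]
Reconstruct: [1, 1, 2, 2, 2, 3, 3, 4, 5, 5]


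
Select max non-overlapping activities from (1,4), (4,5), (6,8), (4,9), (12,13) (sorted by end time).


Greedy: pick earliest-ending, then skip overlaps.
Selected (4 activities): [(1, 4), (4, 5), (6, 8), (12, 13)]


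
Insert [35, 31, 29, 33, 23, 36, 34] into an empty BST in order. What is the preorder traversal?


Root = 35; build tree by BST insertion.
Preorder traversal: [35, 31, 29, 23, 33, 34, 36]


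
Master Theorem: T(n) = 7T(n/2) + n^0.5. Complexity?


a=7, b=2, c=0.5. log_2(7)=2.807 > c=0.5. Case 1: O(n^log_b(a)) = O(n^2.807)
Complexity: O(n^2.807)


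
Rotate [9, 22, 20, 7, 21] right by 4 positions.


Right rotate by 4: [22, 20, 7, 21, 9]


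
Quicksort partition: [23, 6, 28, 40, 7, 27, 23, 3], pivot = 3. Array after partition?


Elements <= 3 go left of pivot.
Result: [3, 6, 28, 40, 7, 27, 23, 23], pivot at index 0


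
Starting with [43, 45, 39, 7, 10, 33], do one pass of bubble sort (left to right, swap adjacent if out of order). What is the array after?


After one pass: [43, 39, 7, 10, 33, 45]


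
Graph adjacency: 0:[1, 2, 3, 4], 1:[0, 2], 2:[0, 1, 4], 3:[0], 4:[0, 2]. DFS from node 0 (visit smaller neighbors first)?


DFS stack-based: start with [0]
Visit order: [0, 1, 2, 4, 3]


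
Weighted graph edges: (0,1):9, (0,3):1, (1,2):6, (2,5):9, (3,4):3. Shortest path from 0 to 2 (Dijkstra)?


Dijkstra from 0:
Distances: {0: 0, 1: 9, 2: 15, 3: 1, 4: 4, 5: 24}
Shortest distance to 2 = 15, path = [0, 1, 2]


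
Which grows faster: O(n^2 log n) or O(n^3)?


n^2 log n grows slower than cubic
O(n^2 log n) is asymptotically smaller; O(n^3) grows faster


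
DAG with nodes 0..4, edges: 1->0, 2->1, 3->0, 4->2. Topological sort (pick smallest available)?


Kahn's algorithm, process smallest node first
Order: [3, 4, 2, 1, 0]


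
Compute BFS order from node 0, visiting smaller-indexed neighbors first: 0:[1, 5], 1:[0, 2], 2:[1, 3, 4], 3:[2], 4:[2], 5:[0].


BFS queue: start with [0]
Visit order: [0, 1, 5, 2, 3, 4]


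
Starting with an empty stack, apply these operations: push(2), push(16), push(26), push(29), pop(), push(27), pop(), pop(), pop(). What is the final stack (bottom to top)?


push(2) -> [2]
push(16) -> [2, 16]
push(26) -> [2, 16, 26]
push(29) -> [2, 16, 26, 29]
pop() returns 29 -> [2, 16, 26]
push(27) -> [2, 16, 26, 27]
pop() returns 27 -> [2, 16, 26]
pop() returns 26 -> [2, 16]
pop() returns 16 -> [2]
Final stack (bottom to top): [2]


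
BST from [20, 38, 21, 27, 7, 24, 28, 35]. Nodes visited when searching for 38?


BST root = 20
Search for 38: compare at each node
Path: [20, 38]


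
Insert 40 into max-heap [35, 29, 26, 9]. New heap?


Append 40: [35, 29, 26, 9, 40]
Bubble up: swap idx 4(40) with idx 1(29); swap idx 1(40) with idx 0(35)
Result: [40, 35, 26, 9, 29]


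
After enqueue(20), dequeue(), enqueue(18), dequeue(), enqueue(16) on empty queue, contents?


enqueue(20) -> [20]
dequeue() returns 20 -> []
enqueue(18) -> [18]
dequeue() returns 18 -> []
enqueue(16) -> [16]
Final queue (front to back): [16]


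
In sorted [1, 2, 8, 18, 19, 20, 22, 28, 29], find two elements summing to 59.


Two pointers: lo=0, hi=8
No pair sums to 59


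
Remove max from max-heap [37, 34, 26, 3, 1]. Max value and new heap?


Max = 37
Replace root with last, heapify down
Resulting heap: [34, 3, 26, 1]


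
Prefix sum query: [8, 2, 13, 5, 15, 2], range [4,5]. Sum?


Prefix sums: [0, 8, 10, 23, 28, 43, 45]
Sum[4..5] = prefix[6] - prefix[4] = 45 - 28 = 17
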